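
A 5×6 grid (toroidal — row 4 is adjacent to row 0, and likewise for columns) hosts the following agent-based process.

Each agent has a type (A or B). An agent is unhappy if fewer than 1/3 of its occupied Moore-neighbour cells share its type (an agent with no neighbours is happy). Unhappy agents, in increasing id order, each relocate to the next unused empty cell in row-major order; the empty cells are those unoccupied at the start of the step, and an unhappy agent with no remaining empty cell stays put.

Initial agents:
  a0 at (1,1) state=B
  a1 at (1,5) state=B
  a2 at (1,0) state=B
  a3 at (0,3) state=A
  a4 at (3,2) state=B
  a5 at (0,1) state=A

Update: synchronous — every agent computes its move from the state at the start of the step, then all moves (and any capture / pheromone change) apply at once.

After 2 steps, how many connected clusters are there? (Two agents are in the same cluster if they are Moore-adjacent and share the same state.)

4

t=1: a0@(1,1):B a1@(1,5):B a2@(1,0):B a3@(0,3):A a4@(3,2):B a5@(0,0):A
t=2: a0@(1,1):B a1@(1,5):B a2@(1,0):B a3@(0,3):A a4@(3,2):B a5@(0,1):A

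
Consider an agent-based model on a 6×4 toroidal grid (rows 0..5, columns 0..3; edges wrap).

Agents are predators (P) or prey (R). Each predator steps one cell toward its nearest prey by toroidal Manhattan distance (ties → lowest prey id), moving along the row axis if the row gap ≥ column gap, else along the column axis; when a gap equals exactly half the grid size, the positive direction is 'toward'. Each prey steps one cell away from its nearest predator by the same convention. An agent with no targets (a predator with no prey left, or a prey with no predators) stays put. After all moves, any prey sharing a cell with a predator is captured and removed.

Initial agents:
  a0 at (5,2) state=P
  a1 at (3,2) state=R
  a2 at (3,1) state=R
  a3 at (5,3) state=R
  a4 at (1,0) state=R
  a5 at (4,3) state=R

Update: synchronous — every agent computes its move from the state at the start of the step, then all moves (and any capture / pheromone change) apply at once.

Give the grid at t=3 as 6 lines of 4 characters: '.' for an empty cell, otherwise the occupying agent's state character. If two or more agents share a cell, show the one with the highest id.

....
...R
RRR.
....
....
.PR.

t=1: a0@(5,3):P a1@(2,2):R a2@(2,1):R a3@(5,0):R a4@(2,0):R a5@(3,3):R
t=2: a0@(5,0):P a1@(1,2):R a2@(1,1):R a3@(5,1):R a4@(1,0):R a5@(2,3):R
t=3: a0@(5,1):P a1@(2,2):R a2@(2,1):R a3@(5,2):R a4@(2,0):R a5@(1,3):R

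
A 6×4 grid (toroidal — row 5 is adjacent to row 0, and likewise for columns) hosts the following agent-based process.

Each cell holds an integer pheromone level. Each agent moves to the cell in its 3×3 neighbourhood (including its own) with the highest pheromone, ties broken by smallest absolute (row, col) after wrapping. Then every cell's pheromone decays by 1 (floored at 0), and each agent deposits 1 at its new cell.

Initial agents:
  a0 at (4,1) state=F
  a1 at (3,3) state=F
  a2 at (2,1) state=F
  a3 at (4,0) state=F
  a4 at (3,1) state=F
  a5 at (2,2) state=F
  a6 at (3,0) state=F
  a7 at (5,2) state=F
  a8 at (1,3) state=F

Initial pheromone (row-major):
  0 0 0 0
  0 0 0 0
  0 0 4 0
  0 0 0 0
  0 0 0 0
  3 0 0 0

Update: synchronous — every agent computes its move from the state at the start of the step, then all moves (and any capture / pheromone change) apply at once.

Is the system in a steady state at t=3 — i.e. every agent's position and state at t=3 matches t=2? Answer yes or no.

t=1: a0@(5,0) a1@(2,2) a2@(2,2) a3@(5,0) a4@(2,2) a5@(2,2) a6@(2,0) a7@(0,1) a8@(2,2) | pheromone: 0 1 0 0 / 0 0 0 0 / 1 0 8 0 / 0 0 0 0 / 0 0 0 0 / 4 0 0 0
t=2: a0@(5,0) a1@(2,2) a2@(2,2) a3@(5,0) a4@(2,2) a5@(2,2) a6@(2,0) a7@(5,0) a8@(2,2) | pheromone: 0 0 0 0 / 0 0 0 0 / 1 0 12 0 / 0 0 0 0 / 0 0 0 0 / 6 0 0 0
t=3: a0@(5,0) a1@(2,2) a2@(2,2) a3@(5,0) a4@(2,2) a5@(2,2) a6@(2,0) a7@(5,0) a8@(2,2) | pheromone: 0 0 0 0 / 0 0 0 0 / 1 0 16 0 / 0 0 0 0 / 0 0 0 0 / 8 0 0 0

yes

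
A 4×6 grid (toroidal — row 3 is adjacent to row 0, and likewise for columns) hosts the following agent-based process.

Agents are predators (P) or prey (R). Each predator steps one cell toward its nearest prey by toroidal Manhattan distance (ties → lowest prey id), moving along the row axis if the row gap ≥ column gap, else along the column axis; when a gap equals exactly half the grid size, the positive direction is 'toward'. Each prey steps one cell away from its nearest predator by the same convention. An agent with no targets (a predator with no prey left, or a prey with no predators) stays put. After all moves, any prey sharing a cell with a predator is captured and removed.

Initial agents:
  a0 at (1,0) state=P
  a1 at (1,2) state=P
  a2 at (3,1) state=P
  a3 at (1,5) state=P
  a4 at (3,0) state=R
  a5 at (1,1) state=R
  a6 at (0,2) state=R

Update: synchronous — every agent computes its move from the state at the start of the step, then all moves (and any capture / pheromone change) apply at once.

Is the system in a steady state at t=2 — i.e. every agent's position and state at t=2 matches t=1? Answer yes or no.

t=1: a0@(1,1):P a1@(1,1):P a2@(3,0):P a3@(1,0):P a4@(3,5):R a5@(1,2):R a6@(3,2):R
t=2: a0@(1,2):P a1@(1,2):P a2@(3,5):P a3@(1,1):P a4@(3,4):R a5@(1,3):R a6@(3,3):R

no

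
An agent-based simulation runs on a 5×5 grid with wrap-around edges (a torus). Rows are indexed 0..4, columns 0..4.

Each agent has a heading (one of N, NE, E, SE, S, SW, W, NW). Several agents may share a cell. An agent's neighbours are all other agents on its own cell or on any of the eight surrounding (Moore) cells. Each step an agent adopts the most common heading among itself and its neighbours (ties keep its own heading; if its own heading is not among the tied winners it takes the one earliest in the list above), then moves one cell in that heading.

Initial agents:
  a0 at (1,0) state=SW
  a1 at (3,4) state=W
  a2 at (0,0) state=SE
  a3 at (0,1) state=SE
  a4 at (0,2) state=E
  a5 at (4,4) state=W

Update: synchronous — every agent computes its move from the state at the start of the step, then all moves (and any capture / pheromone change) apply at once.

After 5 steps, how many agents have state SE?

5

t=1: a0@(2,1):SE a1@(3,3):W a2@(1,1):SE a3@(1,2):SE a4@(0,3):E a5@(4,3):W
t=2: a0@(3,2):SE a1@(3,2):W a2@(2,2):SE a3@(2,3):SE a4@(0,4):E a5@(4,2):W
t=3: a0@(4,3):SE a1@(4,3):SE a2@(3,3):SE a3@(3,4):SE a4@(0,0):E a5@(4,1):W
t=4: a0@(0,4):SE a1@(0,4):SE a2@(4,4):SE a3@(4,0):SE a4@(0,1):E a5@(4,0):W
t=5: a0@(1,0):SE a1@(1,0):SE a2@(0,0):SE a3@(0,1):SE a4@(0,2):E a5@(0,1):SE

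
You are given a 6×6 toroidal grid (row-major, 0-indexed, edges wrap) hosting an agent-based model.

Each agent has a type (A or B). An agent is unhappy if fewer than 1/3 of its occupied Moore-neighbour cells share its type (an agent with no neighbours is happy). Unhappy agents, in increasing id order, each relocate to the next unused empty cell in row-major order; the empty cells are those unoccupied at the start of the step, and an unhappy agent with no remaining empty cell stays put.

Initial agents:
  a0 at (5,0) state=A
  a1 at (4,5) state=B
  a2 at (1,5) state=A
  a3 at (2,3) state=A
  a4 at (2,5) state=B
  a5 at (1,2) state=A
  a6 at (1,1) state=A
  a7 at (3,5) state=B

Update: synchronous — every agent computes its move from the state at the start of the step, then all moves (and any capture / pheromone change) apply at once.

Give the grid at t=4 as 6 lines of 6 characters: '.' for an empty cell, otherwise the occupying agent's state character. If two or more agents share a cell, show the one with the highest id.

AA....
.AA...
...A.B
.....B
.....B
......

t=1: a0@(0,0):A a1@(4,5):B a2@(0,1):A a3@(2,3):A a4@(2,5):B a5@(1,2):A a6@(1,1):A a7@(3,5):B
t=2: (unchanged — steady state)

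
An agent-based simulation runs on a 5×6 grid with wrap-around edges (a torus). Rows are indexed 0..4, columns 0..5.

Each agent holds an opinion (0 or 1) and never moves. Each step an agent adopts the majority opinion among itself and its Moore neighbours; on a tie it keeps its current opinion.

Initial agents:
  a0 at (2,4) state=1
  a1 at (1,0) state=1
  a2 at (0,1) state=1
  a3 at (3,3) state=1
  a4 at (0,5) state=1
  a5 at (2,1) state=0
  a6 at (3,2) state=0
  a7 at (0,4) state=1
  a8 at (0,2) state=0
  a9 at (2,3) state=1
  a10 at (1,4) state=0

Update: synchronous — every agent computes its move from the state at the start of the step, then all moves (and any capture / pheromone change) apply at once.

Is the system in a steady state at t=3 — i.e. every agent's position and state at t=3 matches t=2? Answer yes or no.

yes

t=1: a0@(2,4):1 a1@(1,0):1 a2@(0,1):1 a3@(3,3):1 a4@(0,5):1 a5@(2,1):0 a6@(3,2):0 a7@(0,4):1 a8@(0,2):0 a9@(2,3):1 a10@(1,4):1
t=2: (unchanged — steady state)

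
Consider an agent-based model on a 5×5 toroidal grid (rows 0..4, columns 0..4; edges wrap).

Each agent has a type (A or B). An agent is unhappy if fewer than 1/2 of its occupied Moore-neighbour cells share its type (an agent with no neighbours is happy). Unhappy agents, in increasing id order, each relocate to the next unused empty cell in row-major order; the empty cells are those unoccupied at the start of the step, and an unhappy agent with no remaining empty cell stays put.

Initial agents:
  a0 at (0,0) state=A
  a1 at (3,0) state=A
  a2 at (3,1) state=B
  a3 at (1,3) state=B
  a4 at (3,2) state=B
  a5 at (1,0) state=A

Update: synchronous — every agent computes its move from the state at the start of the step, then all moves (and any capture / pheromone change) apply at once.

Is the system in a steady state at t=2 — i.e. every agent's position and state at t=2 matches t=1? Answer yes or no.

t=1: a0@(0,0):A a1@(0,1):A a2@(3,1):B a3@(1,3):B a4@(3,2):B a5@(1,0):A
t=2: (unchanged — steady state)

yes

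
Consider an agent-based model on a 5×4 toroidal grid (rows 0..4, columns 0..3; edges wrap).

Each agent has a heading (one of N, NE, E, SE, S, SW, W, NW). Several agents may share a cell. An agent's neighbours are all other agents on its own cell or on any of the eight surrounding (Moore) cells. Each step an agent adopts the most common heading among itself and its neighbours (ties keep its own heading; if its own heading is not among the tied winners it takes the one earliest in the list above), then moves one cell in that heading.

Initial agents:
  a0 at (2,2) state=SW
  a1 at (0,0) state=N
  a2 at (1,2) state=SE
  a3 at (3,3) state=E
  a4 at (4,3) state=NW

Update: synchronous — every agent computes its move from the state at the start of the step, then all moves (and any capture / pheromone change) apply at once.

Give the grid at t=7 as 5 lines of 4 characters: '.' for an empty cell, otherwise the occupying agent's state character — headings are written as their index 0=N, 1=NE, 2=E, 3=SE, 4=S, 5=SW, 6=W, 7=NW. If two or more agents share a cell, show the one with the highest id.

....
....
7...
032.
...5

t=1: a0@(3,1):SW a1@(4,0):N a2@(2,3):SE a3@(3,0):E a4@(3,2):NW
t=2: a0@(4,0):SW a1@(3,0):N a2@(3,0):SE a3@(3,1):E a4@(2,1):NW
t=3: a0@(0,3):SW a1@(2,0):N a2@(4,1):SE a3@(3,2):E a4@(1,0):NW
t=4: a0@(1,2):SW a1@(1,0):N a2@(0,2):SE a3@(3,3):E a4@(0,3):NW
t=5: a0@(2,1):SW a1@(0,0):N a2@(1,3):SE a3@(3,0):E a4@(4,2):NW
t=6: a0@(3,0):SW a1@(4,0):N a2@(2,0):SE a3@(3,1):E a4@(3,1):NW
t=7: a0@(4,3):SW a1@(3,0):N a2@(3,1):SE a3@(3,2):E a4@(2,0):NW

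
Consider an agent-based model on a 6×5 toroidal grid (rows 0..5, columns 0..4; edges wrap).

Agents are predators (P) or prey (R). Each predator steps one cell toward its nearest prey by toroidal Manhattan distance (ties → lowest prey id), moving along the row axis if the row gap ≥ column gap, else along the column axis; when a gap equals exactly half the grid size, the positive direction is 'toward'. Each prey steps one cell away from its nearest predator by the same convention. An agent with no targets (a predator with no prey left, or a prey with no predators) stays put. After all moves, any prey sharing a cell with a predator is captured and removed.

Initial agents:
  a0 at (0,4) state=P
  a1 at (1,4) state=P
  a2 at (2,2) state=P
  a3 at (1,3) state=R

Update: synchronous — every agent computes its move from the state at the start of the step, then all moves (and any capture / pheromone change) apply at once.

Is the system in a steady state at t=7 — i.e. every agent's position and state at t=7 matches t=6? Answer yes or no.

yes

t=1: a0@(1,4):P a1@(1,3):P a2@(1,2):P
t=2: (unchanged — steady state)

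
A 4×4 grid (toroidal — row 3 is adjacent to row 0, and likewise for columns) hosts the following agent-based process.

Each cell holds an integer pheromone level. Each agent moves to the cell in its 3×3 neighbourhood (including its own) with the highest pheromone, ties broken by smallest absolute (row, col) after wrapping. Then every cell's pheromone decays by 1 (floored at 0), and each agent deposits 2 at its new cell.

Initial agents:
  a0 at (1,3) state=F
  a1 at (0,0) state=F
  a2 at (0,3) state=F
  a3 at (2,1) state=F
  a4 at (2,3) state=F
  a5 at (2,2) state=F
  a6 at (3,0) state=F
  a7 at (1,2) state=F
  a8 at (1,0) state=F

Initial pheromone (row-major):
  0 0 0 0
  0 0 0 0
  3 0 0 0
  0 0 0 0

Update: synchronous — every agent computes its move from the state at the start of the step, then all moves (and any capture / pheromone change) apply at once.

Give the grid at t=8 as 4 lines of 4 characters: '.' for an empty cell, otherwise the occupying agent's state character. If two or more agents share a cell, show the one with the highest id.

t=1: a0@(2,0) a1@(0,0) a2@(0,0) a3@(2,0) a4@(2,0) a5@(1,1) a6@(2,0) a7@(0,1) a8@(2,0) | pheromone: 4 2 0 0 / 0 2 0 0 / 12 0 0 0 / 0 0 0 0
t=2: a0@(2,0) a1@(0,0) a2@(0,0) a3@(2,0) a4@(2,0) a5@(2,0) a6@(2,0) a7@(0,0) a8@(2,0) | pheromone: 9 1 0 0 / 0 1 0 0 / 23 0 0 0 / 0 0 0 0
t=3: a0@(2,0) a1@(0,0) a2@(0,0) a3@(2,0) a4@(2,0) a5@(2,0) a6@(2,0) a7@(0,0) a8@(2,0) | pheromone: 14 0 0 0 / 0 0 0 0 / 34 0 0 0 / 0 0 0 0
t=4: a0@(2,0) a1@(0,0) a2@(0,0) a3@(2,0) a4@(2,0) a5@(2,0) a6@(2,0) a7@(0,0) a8@(2,0) | pheromone: 19 0 0 0 / 0 0 0 0 / 45 0 0 0 / 0 0 0 0
t=5: a0@(2,0) a1@(0,0) a2@(0,0) a3@(2,0) a4@(2,0) a5@(2,0) a6@(2,0) a7@(0,0) a8@(2,0) | pheromone: 24 0 0 0 / 0 0 0 0 / 56 0 0 0 / 0 0 0 0
t=6: a0@(2,0) a1@(0,0) a2@(0,0) a3@(2,0) a4@(2,0) a5@(2,0) a6@(2,0) a7@(0,0) a8@(2,0) | pheromone: 29 0 0 0 / 0 0 0 0 / 67 0 0 0 / 0 0 0 0
t=7: a0@(2,0) a1@(0,0) a2@(0,0) a3@(2,0) a4@(2,0) a5@(2,0) a6@(2,0) a7@(0,0) a8@(2,0) | pheromone: 34 0 0 0 / 0 0 0 0 / 78 0 0 0 / 0 0 0 0
t=8: a0@(2,0) a1@(0,0) a2@(0,0) a3@(2,0) a4@(2,0) a5@(2,0) a6@(2,0) a7@(0,0) a8@(2,0) | pheromone: 39 0 0 0 / 0 0 0 0 / 89 0 0 0 / 0 0 0 0

F...
....
F...
....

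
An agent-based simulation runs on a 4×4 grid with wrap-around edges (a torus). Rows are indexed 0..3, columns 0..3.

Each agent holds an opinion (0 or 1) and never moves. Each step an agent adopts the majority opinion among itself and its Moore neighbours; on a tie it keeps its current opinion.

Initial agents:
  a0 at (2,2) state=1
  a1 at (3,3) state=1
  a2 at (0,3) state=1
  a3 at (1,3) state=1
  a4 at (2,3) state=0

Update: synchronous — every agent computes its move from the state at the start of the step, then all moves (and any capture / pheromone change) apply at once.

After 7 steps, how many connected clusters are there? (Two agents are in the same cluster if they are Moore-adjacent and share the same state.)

1

t=1: a0@(2,2):1 a1@(3,3):1 a2@(0,3):1 a3@(1,3):1 a4@(2,3):1
t=2: (unchanged — steady state)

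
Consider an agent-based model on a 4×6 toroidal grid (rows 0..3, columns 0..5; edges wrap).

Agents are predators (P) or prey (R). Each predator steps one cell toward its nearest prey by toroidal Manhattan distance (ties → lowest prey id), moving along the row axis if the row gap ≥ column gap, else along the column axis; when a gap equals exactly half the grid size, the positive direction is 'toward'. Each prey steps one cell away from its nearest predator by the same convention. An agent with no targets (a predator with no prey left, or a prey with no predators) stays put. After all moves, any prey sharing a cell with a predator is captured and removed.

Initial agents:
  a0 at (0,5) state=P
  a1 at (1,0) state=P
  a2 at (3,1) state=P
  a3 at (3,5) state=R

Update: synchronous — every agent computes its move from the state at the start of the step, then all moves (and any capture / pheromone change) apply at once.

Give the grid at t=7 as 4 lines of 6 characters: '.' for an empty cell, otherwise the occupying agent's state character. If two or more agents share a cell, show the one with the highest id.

.....R
P....P
......
......

t=1: a0@(3,5):P a1@(2,0):P a2@(3,0):P a3@(2,5):R
t=2: a0@(2,5):P a1@(2,5):P a2@(2,0):P a3@(1,5):R
t=3: a0@(1,5):P a1@(1,5):P a2@(1,0):P a3@(0,5):R
t=4: a0@(0,5):P a1@(0,5):P a2@(0,0):P a3@(3,5):R
t=5: a0@(3,5):P a1@(3,5):P a2@(3,0):P a3@(2,5):R
t=6: a0@(2,5):P a1@(2,5):P a2@(2,0):P a3@(1,5):R
t=7: a0@(1,5):P a1@(1,5):P a2@(1,0):P a3@(0,5):R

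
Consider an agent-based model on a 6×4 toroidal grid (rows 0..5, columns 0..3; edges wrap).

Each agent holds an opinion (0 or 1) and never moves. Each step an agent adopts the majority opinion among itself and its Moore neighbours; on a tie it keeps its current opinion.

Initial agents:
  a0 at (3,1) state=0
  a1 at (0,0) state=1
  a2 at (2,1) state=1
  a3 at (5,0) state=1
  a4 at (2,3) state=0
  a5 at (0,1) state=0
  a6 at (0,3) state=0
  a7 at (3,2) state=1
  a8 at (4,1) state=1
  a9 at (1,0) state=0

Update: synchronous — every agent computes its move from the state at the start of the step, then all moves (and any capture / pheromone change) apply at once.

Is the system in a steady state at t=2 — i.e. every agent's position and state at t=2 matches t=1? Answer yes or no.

t=1: a0@(3,1):1 a1@(0,0):0 a2@(2,1):1 a3@(5,0):1 a4@(2,3):0 a5@(0,1):0 a6@(0,3):0 a7@(3,2):1 a8@(4,1):1 a9@(1,0):0
t=2: a0@(3,1):1 a1@(0,0):0 a2@(2,1):1 a3@(5,0):0 a4@(2,3):0 a5@(0,1):0 a6@(0,3):0 a7@(3,2):1 a8@(4,1):1 a9@(1,0):0

no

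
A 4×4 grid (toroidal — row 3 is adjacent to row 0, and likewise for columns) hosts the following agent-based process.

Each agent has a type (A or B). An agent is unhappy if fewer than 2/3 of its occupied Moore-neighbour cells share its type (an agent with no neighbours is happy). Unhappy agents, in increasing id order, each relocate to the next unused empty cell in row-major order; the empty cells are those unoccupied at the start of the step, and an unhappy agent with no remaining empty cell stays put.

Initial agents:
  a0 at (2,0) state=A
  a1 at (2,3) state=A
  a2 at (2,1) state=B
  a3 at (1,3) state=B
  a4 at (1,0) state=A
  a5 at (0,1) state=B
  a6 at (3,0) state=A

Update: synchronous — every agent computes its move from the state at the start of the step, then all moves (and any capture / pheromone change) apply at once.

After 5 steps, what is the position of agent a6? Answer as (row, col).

(3, 1)

t=1: a0@(0,0):A a1@(2,3):A a2@(0,2):B a3@(0,3):B a4@(1,1):A a5@(1,2):B a6@(2,2):A
t=2: a0@(0,1):A a1@(1,0):A a2@(0,2):B a3@(0,3):B a4@(1,3):A a5@(2,0):B a6@(2,2):A
t=3: a0@(0,0):A a1@(1,1):A a2@(1,2):B a3@(2,1):B a4@(2,3):A a5@(3,0):B a6@(2,2):A
t=4: a0@(0,1):A a1@(0,2):A a2@(0,3):B a3@(1,0):B a4@(1,3):A a5@(2,0):B a6@(3,1):A
t=5: a0@(0,1):A a1@(0,2):A a2@(0,0):B a3@(1,1):B a4@(1,2):A a5@(2,1):B a6@(3,1):A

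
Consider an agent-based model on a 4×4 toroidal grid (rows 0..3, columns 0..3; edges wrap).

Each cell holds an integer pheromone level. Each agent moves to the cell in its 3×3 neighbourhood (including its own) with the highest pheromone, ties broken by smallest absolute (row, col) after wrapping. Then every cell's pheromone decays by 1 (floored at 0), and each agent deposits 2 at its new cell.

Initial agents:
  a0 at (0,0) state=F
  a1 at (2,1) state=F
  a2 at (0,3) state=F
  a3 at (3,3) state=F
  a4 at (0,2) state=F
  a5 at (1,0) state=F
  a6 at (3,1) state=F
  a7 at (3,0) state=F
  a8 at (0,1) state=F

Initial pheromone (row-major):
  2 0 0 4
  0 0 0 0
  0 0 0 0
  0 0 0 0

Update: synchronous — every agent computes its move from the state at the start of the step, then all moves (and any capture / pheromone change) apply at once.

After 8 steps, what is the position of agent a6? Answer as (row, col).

(0, 3)

t=1: a0@(0,3) a1@(1,0) a2@(0,3) a3@(0,3) a4@(0,3) a5@(0,3) a6@(0,0) a7@(0,3) a8@(0,0) | pheromone: 5 0 0 15 / 2 0 0 0 / 0 0 0 0 / 0 0 0 0
t=2: a0@(0,3) a1@(0,3) a2@(0,3) a3@(0,3) a4@(0,3) a5@(0,3) a6@(0,3) a7@(0,3) a8@(0,3) | pheromone: 4 0 0 32 / 1 0 0 0 / 0 0 0 0 / 0 0 0 0
t=3: a0@(0,3) a1@(0,3) a2@(0,3) a3@(0,3) a4@(0,3) a5@(0,3) a6@(0,3) a7@(0,3) a8@(0,3) | pheromone: 3 0 0 49 / 0 0 0 0 / 0 0 0 0 / 0 0 0 0
t=4: a0@(0,3) a1@(0,3) a2@(0,3) a3@(0,3) a4@(0,3) a5@(0,3) a6@(0,3) a7@(0,3) a8@(0,3) | pheromone: 2 0 0 66 / 0 0 0 0 / 0 0 0 0 / 0 0 0 0
t=5: a0@(0,3) a1@(0,3) a2@(0,3) a3@(0,3) a4@(0,3) a5@(0,3) a6@(0,3) a7@(0,3) a8@(0,3) | pheromone: 1 0 0 83 / 0 0 0 0 / 0 0 0 0 / 0 0 0 0
t=6: a0@(0,3) a1@(0,3) a2@(0,3) a3@(0,3) a4@(0,3) a5@(0,3) a6@(0,3) a7@(0,3) a8@(0,3) | pheromone: 0 0 0 100 / 0 0 0 0 / 0 0 0 0 / 0 0 0 0
t=7: a0@(0,3) a1@(0,3) a2@(0,3) a3@(0,3) a4@(0,3) a5@(0,3) a6@(0,3) a7@(0,3) a8@(0,3) | pheromone: 0 0 0 117 / 0 0 0 0 / 0 0 0 0 / 0 0 0 0
t=8: a0@(0,3) a1@(0,3) a2@(0,3) a3@(0,3) a4@(0,3) a5@(0,3) a6@(0,3) a7@(0,3) a8@(0,3) | pheromone: 0 0 0 134 / 0 0 0 0 / 0 0 0 0 / 0 0 0 0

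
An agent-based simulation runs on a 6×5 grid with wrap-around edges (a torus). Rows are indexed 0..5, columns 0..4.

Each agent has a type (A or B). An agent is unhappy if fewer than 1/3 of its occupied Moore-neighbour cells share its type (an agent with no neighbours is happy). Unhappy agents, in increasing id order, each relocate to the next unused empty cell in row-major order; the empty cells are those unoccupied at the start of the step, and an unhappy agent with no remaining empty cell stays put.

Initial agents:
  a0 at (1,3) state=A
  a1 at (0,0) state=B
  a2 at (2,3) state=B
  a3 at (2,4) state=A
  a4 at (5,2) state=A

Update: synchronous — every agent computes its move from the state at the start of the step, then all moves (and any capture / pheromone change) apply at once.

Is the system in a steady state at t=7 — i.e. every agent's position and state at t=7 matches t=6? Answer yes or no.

t=1: a0@(1,3):A a1@(0,0):B a2@(0,1):B a3@(2,4):A a4@(5,2):A
t=2: a0@(1,3):A a1@(0,0):B a2@(0,1):B a3@(2,4):A a4@(0,2):A
t=3: (unchanged — steady state)

yes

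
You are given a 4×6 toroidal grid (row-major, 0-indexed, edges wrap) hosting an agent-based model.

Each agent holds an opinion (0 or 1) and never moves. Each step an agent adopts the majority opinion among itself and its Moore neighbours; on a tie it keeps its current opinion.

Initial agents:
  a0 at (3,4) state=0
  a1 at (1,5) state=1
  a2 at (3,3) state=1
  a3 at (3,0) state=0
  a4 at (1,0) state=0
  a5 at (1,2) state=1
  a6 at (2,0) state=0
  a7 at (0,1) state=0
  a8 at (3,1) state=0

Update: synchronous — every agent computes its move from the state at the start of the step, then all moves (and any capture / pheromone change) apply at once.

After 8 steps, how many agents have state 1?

2

t=1: a0@(3,4):0 a1@(1,5):0 a2@(3,3):1 a3@(3,0):0 a4@(1,0):0 a5@(1,2):1 a6@(2,0):0 a7@(0,1):0 a8@(3,1):0
t=2: (unchanged — steady state)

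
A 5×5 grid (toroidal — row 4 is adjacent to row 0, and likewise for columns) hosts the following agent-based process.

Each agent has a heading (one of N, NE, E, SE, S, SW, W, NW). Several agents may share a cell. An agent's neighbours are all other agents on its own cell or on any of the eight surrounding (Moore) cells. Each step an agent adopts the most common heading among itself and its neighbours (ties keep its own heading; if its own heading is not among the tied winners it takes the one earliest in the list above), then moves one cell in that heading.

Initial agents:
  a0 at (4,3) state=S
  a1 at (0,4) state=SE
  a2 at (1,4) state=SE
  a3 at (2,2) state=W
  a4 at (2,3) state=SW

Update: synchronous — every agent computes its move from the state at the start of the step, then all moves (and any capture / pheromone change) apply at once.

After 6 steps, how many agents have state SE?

4

t=1: a0@(0,3):S a1@(1,0):SE a2@(2,0):SE a3@(2,1):W a4@(3,2):SW
t=2: a0@(1,3):S a1@(2,1):SE a2@(3,1):SE a3@(3,2):SE a4@(4,1):SW
t=3: a0@(2,3):S a1@(3,2):SE a2@(4,2):SE a3@(4,3):SE a4@(0,2):SE
t=4: a0@(3,3):S a1@(4,3):SE a2@(0,3):SE a3@(0,4):SE a4@(1,3):SE
t=5: a0@(4,3):S a1@(0,4):SE a2@(1,4):SE a3@(1,0):SE a4@(2,4):SE
t=6: a0@(0,3):S a1@(1,0):SE a2@(2,0):SE a3@(2,1):SE a4@(3,0):SE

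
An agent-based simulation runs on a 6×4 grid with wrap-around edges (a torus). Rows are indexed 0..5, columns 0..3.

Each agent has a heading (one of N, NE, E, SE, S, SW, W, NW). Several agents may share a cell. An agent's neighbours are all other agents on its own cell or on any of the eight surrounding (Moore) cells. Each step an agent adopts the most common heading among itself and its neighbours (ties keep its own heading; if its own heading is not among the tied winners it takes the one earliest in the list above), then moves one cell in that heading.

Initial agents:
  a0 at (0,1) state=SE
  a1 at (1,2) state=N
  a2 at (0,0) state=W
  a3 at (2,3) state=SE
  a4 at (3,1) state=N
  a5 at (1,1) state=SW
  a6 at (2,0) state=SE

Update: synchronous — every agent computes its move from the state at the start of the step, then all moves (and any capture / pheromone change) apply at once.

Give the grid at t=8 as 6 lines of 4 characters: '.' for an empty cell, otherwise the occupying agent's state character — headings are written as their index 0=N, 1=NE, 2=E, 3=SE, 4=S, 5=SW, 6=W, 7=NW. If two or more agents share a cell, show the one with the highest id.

t=1: a0@(1,2):SE a1@(2,3):SE a2@(0,3):W a3@(3,0):SE a4@(2,1):N a5@(2,2):SE a6@(3,1):SE
t=2: a0@(2,3):SE a1@(3,0):SE a2@(0,2):W a3@(4,1):SE a4@(3,2):SE a5@(3,3):SE a6@(4,2):SE
t=3: a0@(3,0):SE a1@(4,1):SE a2@(0,1):W a3@(5,2):SE a4@(4,3):SE a5@(4,0):SE a6@(5,3):SE
t=4: a0@(4,1):SE a1@(5,2):SE a2@(0,0):W a3@(0,3):SE a4@(5,0):SE a5@(5,1):SE a6@(0,0):SE
t=5: a0@(5,2):SE a1@(0,3):SE a2@(1,1):SE a3@(1,0):SE a4@(0,1):SE a5@(0,2):SE a6@(1,1):SE
t=6: a0@(0,3):SE a1@(1,0):SE a2@(2,2):SE a3@(2,1):SE a4@(1,2):SE a5@(1,3):SE a6@(2,2):SE
t=7: a0@(1,0):SE a1@(2,1):SE a2@(3,3):SE a3@(3,2):SE a4@(2,3):SE a5@(2,0):SE a6@(3,3):SE
t=8: a0@(2,1):SE a1@(3,2):SE a2@(4,0):SE a3@(4,3):SE a4@(3,0):SE a5@(3,1):SE a6@(4,0):SE

....
....
.3..
333.
3..3
....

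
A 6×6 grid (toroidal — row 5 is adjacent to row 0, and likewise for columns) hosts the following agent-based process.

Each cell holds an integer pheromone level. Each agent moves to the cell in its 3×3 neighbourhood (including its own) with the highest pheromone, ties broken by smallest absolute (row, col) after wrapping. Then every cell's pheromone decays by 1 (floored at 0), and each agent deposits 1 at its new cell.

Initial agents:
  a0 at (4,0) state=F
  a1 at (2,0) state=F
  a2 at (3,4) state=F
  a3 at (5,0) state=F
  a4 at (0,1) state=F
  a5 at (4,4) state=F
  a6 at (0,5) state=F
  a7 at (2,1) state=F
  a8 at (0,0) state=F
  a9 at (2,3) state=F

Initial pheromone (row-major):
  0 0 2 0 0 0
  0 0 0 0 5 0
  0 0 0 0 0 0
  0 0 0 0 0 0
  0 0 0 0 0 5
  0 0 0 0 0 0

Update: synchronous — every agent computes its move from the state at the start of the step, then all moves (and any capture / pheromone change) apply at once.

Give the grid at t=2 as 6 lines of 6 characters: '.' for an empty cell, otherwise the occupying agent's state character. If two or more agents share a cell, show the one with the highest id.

t=1: a0@(4,5) a1@(1,0) a2@(4,5) a3@(4,5) a4@(0,2) a5@(4,5) a6@(1,4) a7@(1,0) a8@(0,0) a9@(1,4) | pheromone: 1 0 2 0 0 0 / 2 0 0 0 6 0 / 0 0 0 0 0 0 / 0 0 0 0 0 0 / 0 0 0 0 0 8 / 0 0 0 0 0 0
t=2: a0@(4,5) a1@(1,0) a2@(4,5) a3@(4,5) a4@(0,2) a5@(4,5) a6@(1,4) a7@(1,0) a8@(1,0) a9@(1,4) | pheromone: 0 0 2 0 0 0 / 4 0 0 0 7 0 / 0 0 0 0 0 0 / 0 0 0 0 0 0 / 0 0 0 0 0 11 / 0 0 0 0 0 0

..F...
F...F.
......
......
.....F
......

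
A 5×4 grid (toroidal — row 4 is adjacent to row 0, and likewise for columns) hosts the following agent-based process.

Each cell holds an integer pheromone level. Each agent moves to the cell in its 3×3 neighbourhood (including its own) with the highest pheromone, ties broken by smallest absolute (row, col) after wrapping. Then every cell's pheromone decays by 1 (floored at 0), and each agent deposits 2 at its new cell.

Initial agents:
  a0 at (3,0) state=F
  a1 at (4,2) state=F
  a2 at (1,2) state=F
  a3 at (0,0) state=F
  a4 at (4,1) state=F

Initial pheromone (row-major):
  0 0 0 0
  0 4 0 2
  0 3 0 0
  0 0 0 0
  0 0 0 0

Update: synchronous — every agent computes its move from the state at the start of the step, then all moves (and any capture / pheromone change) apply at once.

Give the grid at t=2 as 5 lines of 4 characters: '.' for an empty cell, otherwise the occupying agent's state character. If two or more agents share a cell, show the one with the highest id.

....
.F..
....
....
....

t=1: a0@(2,1) a1@(0,1) a2@(1,1) a3@(1,1) a4@(0,0) | pheromone: 2 2 0 0 / 0 7 0 1 / 0 4 0 0 / 0 0 0 0 / 0 0 0 0
t=2: a0@(1,1) a1@(1,1) a2@(1,1) a3@(1,1) a4@(1,1) | pheromone: 1 1 0 0 / 0 16 0 0 / 0 3 0 0 / 0 0 0 0 / 0 0 0 0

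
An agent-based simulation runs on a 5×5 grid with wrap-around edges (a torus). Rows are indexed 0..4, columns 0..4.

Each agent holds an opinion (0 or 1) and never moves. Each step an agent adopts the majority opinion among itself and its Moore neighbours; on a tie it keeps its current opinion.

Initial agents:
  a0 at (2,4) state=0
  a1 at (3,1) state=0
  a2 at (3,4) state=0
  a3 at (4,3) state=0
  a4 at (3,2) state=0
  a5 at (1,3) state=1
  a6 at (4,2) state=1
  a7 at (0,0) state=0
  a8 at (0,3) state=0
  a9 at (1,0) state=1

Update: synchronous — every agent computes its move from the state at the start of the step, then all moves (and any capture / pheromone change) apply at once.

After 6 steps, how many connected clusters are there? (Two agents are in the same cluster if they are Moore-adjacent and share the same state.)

t=1: a0@(2,4):0 a1@(3,1):0 a2@(3,4):0 a3@(4,3):0 a4@(3,2):0 a5@(1,3):0 a6@(4,2):0 a7@(0,0):0 a8@(0,3):0 a9@(1,0):0
t=2: (unchanged — steady state)

1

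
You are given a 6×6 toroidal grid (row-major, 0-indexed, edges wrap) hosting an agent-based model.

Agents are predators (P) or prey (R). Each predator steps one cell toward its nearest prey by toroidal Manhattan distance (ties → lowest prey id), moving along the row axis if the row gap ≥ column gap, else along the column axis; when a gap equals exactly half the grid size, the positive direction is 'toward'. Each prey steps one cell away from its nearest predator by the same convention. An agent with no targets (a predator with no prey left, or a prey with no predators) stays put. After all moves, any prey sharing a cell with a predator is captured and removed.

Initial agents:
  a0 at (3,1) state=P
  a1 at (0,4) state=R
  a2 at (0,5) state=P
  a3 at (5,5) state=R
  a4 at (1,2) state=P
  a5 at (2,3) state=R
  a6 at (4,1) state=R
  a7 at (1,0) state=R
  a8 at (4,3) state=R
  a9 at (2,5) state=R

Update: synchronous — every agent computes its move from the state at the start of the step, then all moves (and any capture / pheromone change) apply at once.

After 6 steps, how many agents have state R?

6

t=1: a0@(4,1):P a1@(0,3):R a2@(0,4):P a3@(4,5):R a4@(2,2):P a5@(3,3):R a6@(5,1):R a7@(2,0):R a8@(4,4):R a9@(3,5):R
t=2: a0@(5,1):P a1@(0,2):R a2@(0,3):P a3@(4,4):R a4@(3,2):P a5@(4,3):R a6@(0,1):R a7@(2,5):R a8@(3,4):R a9@(3,4):R
t=3: a0@(0,1):P a2@(0,2):P a3@(3,4):R a4@(4,2):P a5@(3,3):R a6@(1,1):R a7@(3,5):R a8@(3,5):R a9@(3,5):R
t=4: a0@(1,1):P a2@(1,2):P a3@(3,5):R a4@(3,2):P a5@(2,3):R a6@(2,1):R a7@(3,4):R a8@(3,4):R a9@(3,4):R
t=5: a0@(2,1):P a2@(2,2):P a3@(3,4):R a4@(2,2):P a5@(3,3):R a6@(3,1):R a7@(3,5):R a8@(3,5):R a9@(3,5):R
t=6: a0@(3,1):P a2@(3,2):P a3@(3,5):R a4@(3,2):P a5@(4,3):R a6@(4,1):R a7@(3,4):R a8@(3,4):R a9@(3,4):R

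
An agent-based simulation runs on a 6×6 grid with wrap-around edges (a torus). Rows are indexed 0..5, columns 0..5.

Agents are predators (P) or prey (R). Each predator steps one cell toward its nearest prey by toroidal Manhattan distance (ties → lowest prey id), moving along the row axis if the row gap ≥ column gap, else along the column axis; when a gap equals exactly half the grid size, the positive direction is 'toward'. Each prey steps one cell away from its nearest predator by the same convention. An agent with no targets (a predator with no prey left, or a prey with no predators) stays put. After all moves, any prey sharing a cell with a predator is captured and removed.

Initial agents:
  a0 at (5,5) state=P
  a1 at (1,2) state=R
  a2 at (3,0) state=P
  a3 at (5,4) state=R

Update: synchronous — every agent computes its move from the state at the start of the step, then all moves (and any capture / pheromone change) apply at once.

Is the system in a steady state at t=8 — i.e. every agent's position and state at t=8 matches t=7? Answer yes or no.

t=1: a0@(5,4):P a1@(0,2):R a2@(2,0):P a3@(5,3):R
t=2: a0@(5,3):P a1@(0,1):R a2@(1,0):P a3@(5,2):R
t=3: a0@(5,2):P a1@(5,1):R a2@(0,0):P a3@(5,1):R
t=4: a0@(5,1):P a2@(5,0):P
t=5: (unchanged — steady state)

yes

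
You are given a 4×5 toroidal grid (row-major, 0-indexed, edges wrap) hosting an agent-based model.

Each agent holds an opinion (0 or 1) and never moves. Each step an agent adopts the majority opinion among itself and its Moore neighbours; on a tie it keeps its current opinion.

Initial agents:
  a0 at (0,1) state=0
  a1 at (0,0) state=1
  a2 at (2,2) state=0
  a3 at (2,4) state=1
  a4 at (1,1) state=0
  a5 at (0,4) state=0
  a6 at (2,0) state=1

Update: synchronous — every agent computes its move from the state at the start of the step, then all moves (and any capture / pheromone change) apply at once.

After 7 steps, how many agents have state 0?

5

t=1: a0@(0,1):0 a1@(0,0):0 a2@(2,2):0 a3@(2,4):1 a4@(1,1):0 a5@(0,4):0 a6@(2,0):1
t=2: (unchanged — steady state)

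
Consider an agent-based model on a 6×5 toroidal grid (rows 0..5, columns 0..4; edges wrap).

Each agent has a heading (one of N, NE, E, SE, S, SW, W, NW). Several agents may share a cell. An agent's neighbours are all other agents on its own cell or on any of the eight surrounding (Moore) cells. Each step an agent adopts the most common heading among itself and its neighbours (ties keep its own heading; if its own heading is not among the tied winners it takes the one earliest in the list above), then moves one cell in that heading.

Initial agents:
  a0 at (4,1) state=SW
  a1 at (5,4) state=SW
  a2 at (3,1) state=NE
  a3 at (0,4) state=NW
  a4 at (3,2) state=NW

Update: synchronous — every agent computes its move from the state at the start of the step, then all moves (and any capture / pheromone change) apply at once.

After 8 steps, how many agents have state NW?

1

t=1: a0@(5,0):SW a1@(0,3):SW a2@(2,2):NE a3@(5,3):NW a4@(2,1):NW
t=2: a0@(0,4):SW a1@(1,2):SW a2@(1,3):NE a3@(4,2):NW a4@(1,0):NW
t=3: a0@(1,3):SW a1@(2,1):SW a2@(2,2):SW a3@(3,1):NW a4@(0,4):NW
t=4: a0@(2,2):SW a1@(3,0):SW a2@(3,1):SW a3@(4,0):SW a4@(5,3):NW
t=5: a0@(3,1):SW a1@(4,4):SW a2@(4,0):SW a3@(5,4):SW a4@(4,2):NW
t=6: a0@(4,0):SW a1@(5,3):SW a2@(5,4):SW a3@(0,3):SW a4@(3,1):NW
t=7: a0@(5,4):SW a1@(0,2):SW a2@(0,3):SW a3@(1,2):SW a4@(2,0):NW
t=8: a0@(0,3):SW a1@(1,1):SW a2@(1,2):SW a3@(2,1):SW a4@(1,4):NW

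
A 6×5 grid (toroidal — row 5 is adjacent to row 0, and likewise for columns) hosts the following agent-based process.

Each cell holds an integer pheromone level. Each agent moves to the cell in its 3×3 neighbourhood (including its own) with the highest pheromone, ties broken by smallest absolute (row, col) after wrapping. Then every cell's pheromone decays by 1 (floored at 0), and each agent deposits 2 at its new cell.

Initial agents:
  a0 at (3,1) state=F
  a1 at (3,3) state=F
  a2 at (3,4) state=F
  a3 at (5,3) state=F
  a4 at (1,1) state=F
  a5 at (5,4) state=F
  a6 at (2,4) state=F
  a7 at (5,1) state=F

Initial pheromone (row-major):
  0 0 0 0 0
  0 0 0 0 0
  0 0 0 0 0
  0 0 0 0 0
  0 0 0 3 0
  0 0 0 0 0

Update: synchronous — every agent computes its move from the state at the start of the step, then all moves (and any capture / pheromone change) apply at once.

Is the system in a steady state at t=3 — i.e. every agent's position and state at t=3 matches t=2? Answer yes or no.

t=1: a0@(2,0) a1@(4,3) a2@(4,3) a3@(4,3) a4@(0,0) a5@(4,3) a6@(1,0) a7@(0,0) | pheromone: 4 0 0 0 0 / 2 0 0 0 0 / 2 0 0 0 0 / 0 0 0 0 0 / 0 0 0 10 0 / 0 0 0 0 0
t=2: a0@(1,0) a1@(4,3) a2@(4,3) a3@(4,3) a4@(0,0) a5@(4,3) a6@(0,0) a7@(0,0) | pheromone: 9 0 0 0 0 / 3 0 0 0 0 / 1 0 0 0 0 / 0 0 0 0 0 / 0 0 0 17 0 / 0 0 0 0 0
t=3: a0@(0,0) a1@(4,3) a2@(4,3) a3@(4,3) a4@(0,0) a5@(4,3) a6@(0,0) a7@(0,0) | pheromone: 16 0 0 0 0 / 2 0 0 0 0 / 0 0 0 0 0 / 0 0 0 0 0 / 0 0 0 24 0 / 0 0 0 0 0

no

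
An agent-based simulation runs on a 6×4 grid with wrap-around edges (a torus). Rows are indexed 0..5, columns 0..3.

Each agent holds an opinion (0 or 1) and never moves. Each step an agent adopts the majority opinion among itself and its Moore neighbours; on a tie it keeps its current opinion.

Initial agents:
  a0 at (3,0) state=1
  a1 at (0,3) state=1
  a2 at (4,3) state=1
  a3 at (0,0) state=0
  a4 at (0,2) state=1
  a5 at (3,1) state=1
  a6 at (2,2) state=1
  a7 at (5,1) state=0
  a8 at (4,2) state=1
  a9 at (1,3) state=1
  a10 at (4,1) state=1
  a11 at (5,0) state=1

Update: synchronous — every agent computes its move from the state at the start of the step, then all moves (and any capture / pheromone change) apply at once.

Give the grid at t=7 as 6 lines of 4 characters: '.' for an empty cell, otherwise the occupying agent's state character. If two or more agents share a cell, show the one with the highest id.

1.11
...1
..1.
11..
.111
11..

t=1: a0@(3,0):1 a1@(0,3):1 a2@(4,3):1 a3@(0,0):1 a4@(0,2):1 a5@(3,1):1 a6@(2,2):1 a7@(5,1):1 a8@(4,2):1 a9@(1,3):1 a10@(4,1):1 a11@(5,0):1
t=2: (unchanged — steady state)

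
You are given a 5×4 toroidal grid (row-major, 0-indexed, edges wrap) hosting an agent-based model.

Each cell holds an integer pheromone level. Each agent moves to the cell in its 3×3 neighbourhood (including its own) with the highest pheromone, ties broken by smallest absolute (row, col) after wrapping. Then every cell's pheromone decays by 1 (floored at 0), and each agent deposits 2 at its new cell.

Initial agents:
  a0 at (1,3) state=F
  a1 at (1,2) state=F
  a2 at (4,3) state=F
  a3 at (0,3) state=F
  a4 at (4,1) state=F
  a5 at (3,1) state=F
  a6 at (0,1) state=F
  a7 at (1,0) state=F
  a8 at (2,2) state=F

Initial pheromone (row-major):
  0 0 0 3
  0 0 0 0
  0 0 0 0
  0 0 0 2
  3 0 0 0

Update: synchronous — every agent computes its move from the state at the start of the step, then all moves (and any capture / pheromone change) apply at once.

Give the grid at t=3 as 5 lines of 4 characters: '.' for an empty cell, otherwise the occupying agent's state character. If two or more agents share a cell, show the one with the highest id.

...F
....
....
....
....

t=1: a0@(0,3) a1@(0,3) a2@(0,3) a3@(0,3) a4@(4,0) a5@(4,0) a6@(4,0) a7@(0,3) a8@(3,3) | pheromone: 0 0 0 12 / 0 0 0 0 / 0 0 0 0 / 0 0 0 3 / 8 0 0 0
t=2: a0@(0,3) a1@(0,3) a2@(0,3) a3@(0,3) a4@(0,3) a5@(0,3) a6@(0,3) a7@(0,3) a8@(4,0) | pheromone: 0 0 0 27 / 0 0 0 0 / 0 0 0 0 / 0 0 0 2 / 9 0 0 0
t=3: a0@(0,3) a1@(0,3) a2@(0,3) a3@(0,3) a4@(0,3) a5@(0,3) a6@(0,3) a7@(0,3) a8@(0,3) | pheromone: 0 0 0 44 / 0 0 0 0 / 0 0 0 0 / 0 0 0 1 / 8 0 0 0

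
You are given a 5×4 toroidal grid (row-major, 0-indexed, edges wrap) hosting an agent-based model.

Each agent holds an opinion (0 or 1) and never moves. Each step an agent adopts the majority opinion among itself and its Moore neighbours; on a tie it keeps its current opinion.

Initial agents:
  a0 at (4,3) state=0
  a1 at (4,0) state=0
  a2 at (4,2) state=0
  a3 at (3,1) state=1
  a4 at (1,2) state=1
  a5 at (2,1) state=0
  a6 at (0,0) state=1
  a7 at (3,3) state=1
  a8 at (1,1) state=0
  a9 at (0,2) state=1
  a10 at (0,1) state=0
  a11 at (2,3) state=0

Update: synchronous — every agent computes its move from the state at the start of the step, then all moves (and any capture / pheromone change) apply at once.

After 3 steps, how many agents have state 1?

0

t=1: a0@(4,3):0 a1@(4,0):0 a2@(4,2):0 a3@(3,1):0 a4@(1,2):0 a5@(2,1):0 a6@(0,0):0 a7@(3,3):0 a8@(1,1):0 a9@(0,2):0 a10@(0,1):0 a11@(2,3):1
t=2: a0@(4,3):0 a1@(4,0):0 a2@(4,2):0 a3@(3,1):0 a4@(1,2):0 a5@(2,1):0 a6@(0,0):0 a7@(3,3):0 a8@(1,1):0 a9@(0,2):0 a10@(0,1):0 a11@(2,3):0
t=3: (unchanged — steady state)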